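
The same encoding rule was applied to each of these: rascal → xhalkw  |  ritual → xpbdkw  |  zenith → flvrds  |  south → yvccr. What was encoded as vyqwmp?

prince

In rascal: r→x is +6, a→h is +7, s→a is +8, c→l is +9 — the shift increases by 1 each position. The shift increases by 1 at each position, starting from +6: 6, 7, 8, ….
Undoing it on vyqwmp: v−6=p, y−7=r, q−8=i, w−9=n, m−10=c, p−11=e.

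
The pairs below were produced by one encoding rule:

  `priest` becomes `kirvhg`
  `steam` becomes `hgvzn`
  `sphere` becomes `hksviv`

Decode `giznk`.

Each pair mirrors across the alphabet (p↔k, r↔i, i↔r): positions sum to 25. Each letter is replaced by its mirror in the alphabet: a↔z, b↔y, c↔x, and so on (the Atbash cipher).
Undoing it on giznk: g↔t, i↔r, z↔a, n↔m, k↔p.

tramp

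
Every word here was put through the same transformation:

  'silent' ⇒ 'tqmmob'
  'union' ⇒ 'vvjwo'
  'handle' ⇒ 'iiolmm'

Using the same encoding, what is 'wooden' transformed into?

xwplfv

Shifts by position in silent: pos 0: s→t (+1), pos 1: i→q (+8), pos 2: l→m (+1), pos 3: e→m (+8) — repeating every 2. It's a Vigenère-style cipher with numeric key [1,8]: position i shifts by key[i mod 2].
Applying it to wooden: w+1=x, o+8=w, o+1=p, d+8=l, e+1=f, n+8=v.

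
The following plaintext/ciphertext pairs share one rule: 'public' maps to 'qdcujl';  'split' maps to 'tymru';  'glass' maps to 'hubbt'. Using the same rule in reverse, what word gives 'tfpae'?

Shifts by position in public: pos 0: p→q (+1), pos 1: u→d (+9), pos 2: b→c (+1), pos 3: l→u (+9) — repeating every 2. It's a Vigenère-style cipher with numeric key [1,9]: position i shifts by key[i mod 2].
Reversing it on tfpae: t−1=s, f−9=w, p−1=o, a−9=r, e−1=d.

sword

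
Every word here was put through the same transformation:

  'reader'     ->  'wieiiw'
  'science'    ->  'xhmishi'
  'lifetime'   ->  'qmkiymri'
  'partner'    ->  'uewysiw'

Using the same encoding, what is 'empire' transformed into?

The shift depends on letter class: consonant r→w is +5, but vowel e→i is +4. The rule splits by letter class: vowels +4, consonants +5.
Applying it to empire: e(vowel)+4=i, m(cons)+5=r, p(cons)+5=u, i(vowel)+4=m, r(cons)+5=w, e(vowel)+4=i.

irumwi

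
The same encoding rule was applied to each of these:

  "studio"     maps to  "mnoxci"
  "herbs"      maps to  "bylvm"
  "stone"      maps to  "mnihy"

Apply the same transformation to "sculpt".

mwofjn

Compare letters: s→m is +20, t→n is +20, u→o is +20 — a constant shift. Every letter moves 20 places later in the alphabet, wrapping around z→a.
On sculpt: s+20=m, c+20=w, u+20=o, l+20=f, p+20=j, t+20=n.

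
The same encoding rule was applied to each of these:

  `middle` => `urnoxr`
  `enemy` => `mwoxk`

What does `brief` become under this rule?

jaspr

In middle: m→u is +8, i→r is +9, d→n is +10, d→o is +11 — the shift increases by 1 each position. Each letter shifts forward by (position + 8), i.e. 8, 9, 10, … — the shift grows by one for each successive letter.
For brief: b+8=j, r+9=a, i+10=s, e+11=p, f+12=r.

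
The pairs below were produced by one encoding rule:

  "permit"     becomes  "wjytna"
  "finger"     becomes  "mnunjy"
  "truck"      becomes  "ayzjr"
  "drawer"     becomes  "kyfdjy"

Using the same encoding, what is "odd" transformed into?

tkk

The rule splits by letter class: vowels +5, consonants +7.
Applying it to odd: o(vowel)+5=t, d(cons)+7=k, d(cons)+7=k.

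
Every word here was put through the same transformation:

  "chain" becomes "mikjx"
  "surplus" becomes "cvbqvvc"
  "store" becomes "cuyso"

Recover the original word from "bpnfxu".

Shifts by position in chain: pos 0: c→m (+10), pos 1: h→i (+1), pos 2: a→k (+10), pos 3: i→j (+1) — repeating every 2. A repeating key of period 2 is used — shifts +10, +1 over and over.
Decoding bpnfxu: b−10=r, p−1=o, n−10=d, f−1=e, x−10=n, u−1=t.

rodent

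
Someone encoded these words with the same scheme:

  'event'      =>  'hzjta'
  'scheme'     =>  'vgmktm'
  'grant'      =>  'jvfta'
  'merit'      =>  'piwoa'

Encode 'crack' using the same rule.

fvfir

In event: e→h is +3, v→z is +4, e→j is +5, n→t is +6 — the shift increases by 1 each position. Each letter shifts forward by (position + 3), i.e. 3, 4, 5, … — the shift grows by one for each successive letter.
For crack: c+3=f, r+4=v, a+5=f, c+6=i, k+7=r.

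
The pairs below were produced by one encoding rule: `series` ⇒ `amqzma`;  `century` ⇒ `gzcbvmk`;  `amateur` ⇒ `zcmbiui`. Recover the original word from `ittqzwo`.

gorilla

The output letters match the input read backwards, each shifted +8: series reversed is seires. Read the word backwards and shift each letter +8.
Undoing it on ittqzwo: shift back: i−8=a, t−8=l, t−8=l, q−8=i, z−8=r, w−8=o, o−8=g → allirog; then reverse → gorilla.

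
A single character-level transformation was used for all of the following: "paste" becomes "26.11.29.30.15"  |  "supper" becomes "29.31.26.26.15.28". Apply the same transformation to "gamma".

p is letter #16 and maps to 26: an offset of 10. The number is (letter's place in the alphabet, a=1) + 10.
For gamma: g=7→17, a=1→11, m=13→23, m=13→23, a=1→11.

17.11.23.23.11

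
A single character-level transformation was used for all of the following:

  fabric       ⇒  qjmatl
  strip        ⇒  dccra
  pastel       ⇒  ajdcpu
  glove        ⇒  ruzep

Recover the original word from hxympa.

Shifts by position in fabric: pos 0: f→q (+11), pos 1: a→j (+9), pos 2: b→m (+11), pos 3: r→a (+9) — repeating every 2. The shifts repeat in a cycle of length 2: positions 0,1,… shift by +11, +9, then the pattern repeats.
Decoding hxympa: h−11=w, x−9=o, y−11=n, m−9=d, p−11=e, a−9=r.

wonder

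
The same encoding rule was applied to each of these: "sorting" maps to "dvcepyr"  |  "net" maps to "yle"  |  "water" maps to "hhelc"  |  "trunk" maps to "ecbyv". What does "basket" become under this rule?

mhdvle

The shift depends on letter class: consonant s→d is +11, but vowel o→v is +7. Vowels shift forward by 7 and consonants shift forward by 11.
For basket: b(cons)+11=m, a(vowel)+7=h, s(cons)+11=d, k(cons)+11=v, e(vowel)+7=l, t(cons)+11=e.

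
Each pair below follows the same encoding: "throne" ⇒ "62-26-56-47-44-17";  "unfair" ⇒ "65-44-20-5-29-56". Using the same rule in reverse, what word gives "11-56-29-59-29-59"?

t(#20)→62 and h(#8)→26: differences scale by 3, so n = 3·pos + 2. With a=1..z=26, the number is 3·pos + 2.
Decoding 11-56-29-59-29-59: 11→(11−2)÷3=3=c, 56→(56−2)÷3=18=r, 29→(29−2)÷3=9=i, 59→(59−2)÷3=19=s, 29→(29−2)÷3=9=i, 59→(59−2)÷3=19=s.

crisis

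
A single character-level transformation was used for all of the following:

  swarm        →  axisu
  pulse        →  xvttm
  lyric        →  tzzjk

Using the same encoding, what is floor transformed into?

nmwpz

Shifts by position in swarm: pos 0: s→a (+8), pos 1: w→x (+1), pos 2: a→i (+8), pos 3: r→s (+1) — repeating every 2. The shifts repeat in a cycle of length 2: positions 0,1,… shift by +8, +1, then the pattern repeats.
On floor: f+8=n, l+1=m, o+8=w, o+1=p, r+8=z.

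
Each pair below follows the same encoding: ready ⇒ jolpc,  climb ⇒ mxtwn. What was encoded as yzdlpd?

The output letters match the input read backwards, each shifted +11: ready reversed is ydaer. The word is reversed, then every letter is shifted forward by 11.
Decoding yzdlpd: shift back: y−11=n, z−11=o, d−11=s, l−11=a, p−11=e, d−11=s → nosaes; then reverse → season.

season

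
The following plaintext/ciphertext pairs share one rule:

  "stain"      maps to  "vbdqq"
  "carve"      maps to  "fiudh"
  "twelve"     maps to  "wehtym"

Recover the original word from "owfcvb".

locust

A repeating key of period 2 is used — shifts +3, +8 over and over.
Decoding owfcvb: o−3=l, w−8=o, f−3=c, c−8=u, v−3=s, b−8=t.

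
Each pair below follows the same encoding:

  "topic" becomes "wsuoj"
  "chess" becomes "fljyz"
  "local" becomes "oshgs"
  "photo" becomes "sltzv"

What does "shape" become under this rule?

vlfvl

Each letter shifts forward by (position + 3), i.e. 3, 4, 5, … — the shift grows by one for each successive letter.
For shape: s+3=v, h+4=l, a+5=f, p+6=v, e+7=l.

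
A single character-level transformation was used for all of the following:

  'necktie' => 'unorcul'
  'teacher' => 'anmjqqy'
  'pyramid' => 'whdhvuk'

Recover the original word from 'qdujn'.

Shifts by position in necktie: pos 0: n→u (+7), pos 1: e→n (+9), pos 2: c→o (+12), pos 3: k→r (+7), pos 4: t→c (+9), pos 5: i→u (+12) — repeating every 3. The shifts repeat in a cycle of length 3: positions 0,1,… shift by +7, +9, +12, then the pattern repeats.
Reversing it on qdujn: q−7=j, d−9=u, u−12=i, j−7=c, n−9=e.

juice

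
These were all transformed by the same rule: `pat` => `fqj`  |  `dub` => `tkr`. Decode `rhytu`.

bride

Compare letters: p→f is +16, a→q is +16, t→j is +16 — a constant shift. This is a Caesar cipher with shift 16.
Undoing it on rhytu: r−16=b, h−16=r, y−16=i, t−16=d, u−16=e.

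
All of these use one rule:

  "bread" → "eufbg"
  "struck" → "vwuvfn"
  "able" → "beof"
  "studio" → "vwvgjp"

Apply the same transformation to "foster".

ipvwfu

Two shifts are in play — +1 for a/e/i/o/u, +3 for every other letter.
Applying it to foster: f(cons)+3=i, o(vowel)+1=p, s(cons)+3=v, t(cons)+3=w, e(vowel)+1=f, r(cons)+3=u.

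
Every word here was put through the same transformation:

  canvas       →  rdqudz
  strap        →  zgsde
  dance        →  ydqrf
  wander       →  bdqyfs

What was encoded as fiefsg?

c(2)→r(17) and a(0)→d(3) fit y≡7x+3 (mod 26); the inverse of 7 mod 26 is 15. Treating letters as 0–25, the rule is x ↦ 7x + 3 (mod 26).
Decoding fiefsg: f(5)→15·(5−3)≡4=e; i(8)→15·(8−3)≡23=x; e(4)→15·(4−3)≡15=p; f(5)→15·(5−3)≡4=e; s(18)→15·(18−3)≡17=r; g(6)→15·(6−3)≡19=t (all mod 26).

expert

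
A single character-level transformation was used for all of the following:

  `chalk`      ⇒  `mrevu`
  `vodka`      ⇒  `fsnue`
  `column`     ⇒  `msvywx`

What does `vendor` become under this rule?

fixnsb

The shift depends on letter class: consonant c→m is +10, but vowel a→e is +4. Vowels shift forward by 4 and consonants shift forward by 10.
On vendor: v(cons)+10=f, e(vowel)+4=i, n(cons)+10=x, d(cons)+10=n, o(vowel)+4=s, r(cons)+10=b.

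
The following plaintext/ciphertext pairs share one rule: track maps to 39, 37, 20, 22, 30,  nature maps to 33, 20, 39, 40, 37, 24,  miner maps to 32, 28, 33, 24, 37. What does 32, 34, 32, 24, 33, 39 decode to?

moment

t is letter #20 and maps to 39: an offset of 19. Letters become their 1-based position plus 19 (so a→20, b→21, …).
Undoing it on 32, 34, 32, 24, 33, 39: 32→(32−19)÷1=13=m, 34→(34−19)÷1=15=o, 32→(32−19)÷1=13=m, 24→(24−19)÷1=5=e, 33→(33−19)÷1=14=n, 39→(39−19)÷1=20=t.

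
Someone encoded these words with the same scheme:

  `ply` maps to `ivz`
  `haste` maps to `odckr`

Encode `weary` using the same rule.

The output letters match the input read backwards, each shifted +10: ply reversed is ylp. Read the word backwards and shift each letter +10.
On weary: reverse → yraew; then shift: y+10=i, r+10=b, a+10=k, e+10=o, w+10=g.

ibkog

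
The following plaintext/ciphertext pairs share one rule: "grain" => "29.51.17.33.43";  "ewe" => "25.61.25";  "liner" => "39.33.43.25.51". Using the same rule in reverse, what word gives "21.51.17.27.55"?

g(#7)→29 and r(#18)→51: differences scale by 2, so n = 2·pos + 15. With a=1..z=26, the number is 2·pos + 15.
Decoding 21.51.17.27.55: 21→(21−15)÷2=3=c, 51→(51−15)÷2=18=r, 17→(17−15)÷2=1=a, 27→(27−15)÷2=6=f, 55→(55−15)÷2=20=t.

craft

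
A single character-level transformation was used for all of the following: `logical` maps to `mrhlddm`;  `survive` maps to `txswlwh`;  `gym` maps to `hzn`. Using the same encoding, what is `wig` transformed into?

xlh

The shift depends on letter class: consonant l→m is +1, but vowel o→r is +3. Vowels shift forward by 3 and consonants shift forward by 1.
Applying it to wig: w(cons)+1=x, i(vowel)+3=l, g(cons)+1=h.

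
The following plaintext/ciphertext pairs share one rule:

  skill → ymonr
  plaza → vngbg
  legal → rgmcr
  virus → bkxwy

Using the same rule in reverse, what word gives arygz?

The shifts repeat in a cycle of length 2: positions 0,1,… shift by +6, +2, then the pattern repeats.
Undoing it on arygz: a−6=u, r−2=p, y−6=s, g−2=e, z−6=t.

upset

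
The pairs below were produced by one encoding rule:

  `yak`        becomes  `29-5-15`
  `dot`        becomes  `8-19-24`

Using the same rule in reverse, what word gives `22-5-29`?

ray

y is letter #25 and maps to 29: an offset of 4. Each letter is replaced by its alphabet position (a=1..z=26) + 4.
Reversing it on 22-5-29: 22→(22−4)÷1=18=r, 5→(5−4)÷1=1=a, 29→(29−4)÷1=25=y.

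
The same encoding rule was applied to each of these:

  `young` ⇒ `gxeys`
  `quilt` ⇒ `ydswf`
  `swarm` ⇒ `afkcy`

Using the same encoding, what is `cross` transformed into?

kayde

In young: y→g is +8, o→x is +9, u→e is +10, n→y is +11 — the shift increases by 1 each position. Letter i (0-indexed) is shifted by i+8, so successive shifts are 8, 9, 10, ….
For cross: c+8=k, r+9=a, o+10=y, s+11=d, s+12=e.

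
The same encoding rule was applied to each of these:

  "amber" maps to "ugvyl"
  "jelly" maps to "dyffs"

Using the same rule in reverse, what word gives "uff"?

Compare letters: a→u is +20, m→g is +20, b→v is +20 — a constant shift. Every letter moves 20 places later in the alphabet, wrapping around z→a.
Decoding uff: u−20=a, f−20=l, f−20=l.

all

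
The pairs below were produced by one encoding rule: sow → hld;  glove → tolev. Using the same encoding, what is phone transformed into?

Each pair mirrors across the alphabet (s↔h, o↔l, w↔d): positions sum to 25. Each letter is replaced by its mirror in the alphabet: a↔z, b↔y, c↔x, and so on (the Atbash cipher).
For phone: p↔k, h↔s, o↔l, n↔m, e↔v.

kslmv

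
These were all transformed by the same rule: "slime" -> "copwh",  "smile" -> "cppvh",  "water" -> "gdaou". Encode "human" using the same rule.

rxtkq

Shifts by position in slime: pos 0: s→c (+10), pos 1: l→o (+3), pos 2: i→p (+7), pos 3: m→w (+10), pos 4: e→h (+3) — repeating every 3. The shifts repeat in a cycle of length 3: positions 0,1,… shift by +10, +3, +7, then the pattern repeats.
For human: h+10=r, u+3=x, m+7=t, a+10=k, n+3=q.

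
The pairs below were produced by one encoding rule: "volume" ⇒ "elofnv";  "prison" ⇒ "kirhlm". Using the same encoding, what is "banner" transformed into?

yzmmvi

Letters are reflected about the middle of the alphabet (position → 25−position): Atbash.
On banner: b↔y, a↔z, n↔m, n↔m, e↔v, r↔i.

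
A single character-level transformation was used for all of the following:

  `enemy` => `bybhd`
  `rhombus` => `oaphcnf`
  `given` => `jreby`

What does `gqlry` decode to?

plain

e(4)→b(1) and n(13)→y(24) fit y≡17x+11 (mod 26); the inverse of 17 mod 26 is 23. This is an affine cipher: with a=0,…,z=25, each position x becomes (17x+11) mod 26.
Reversing it on gqlry: g(6)→23·(6−11)≡15=p; q(16)→23·(16−11)≡11=l; l(11)→23·(11−11)≡0=a; r(17)→23·(17−11)≡8=i; y(24)→23·(24−11)≡13=n (all mod 26).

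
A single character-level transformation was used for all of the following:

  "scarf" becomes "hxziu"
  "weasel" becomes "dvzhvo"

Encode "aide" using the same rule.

zrwv

Letters are reflected about the middle of the alphabet (position → 25−position): Atbash.
For aide: a↔z, i↔r, d↔w, e↔v.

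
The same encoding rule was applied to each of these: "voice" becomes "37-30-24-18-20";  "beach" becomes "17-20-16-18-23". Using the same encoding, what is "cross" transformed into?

v is letter #22 and maps to 37: an offset of 15. Letters become their 1-based position plus 15 (so a→16, b→17, …).
On cross: c=3→18, r=18→33, o=15→30, s=19→34, s=19→34.

18-33-30-34-34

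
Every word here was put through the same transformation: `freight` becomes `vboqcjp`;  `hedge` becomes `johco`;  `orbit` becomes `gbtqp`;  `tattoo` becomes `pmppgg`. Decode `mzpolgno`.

antelope

f(5)→v(21) and r(17)→b(1) fit y≡7x+12 (mod 26); the inverse of 7 mod 26 is 15. Each letter's alphabet position (a=0..z=25) is mapped through 7·x+12 mod 26 — an affine cipher.
Reversing it on mzpolgno: m(12)→15·(12−12)≡0=a; z(25)→15·(25−12)≡13=n; p(15)→15·(15−12)≡19=t; o(14)→15·(14−12)≡4=e; l(11)→15·(11−12)≡11=l; g(6)→15·(6−12)≡14=o; n(13)→15·(13−12)≡15=p; o(14)→15·(14−12)≡4=e (all mod 26).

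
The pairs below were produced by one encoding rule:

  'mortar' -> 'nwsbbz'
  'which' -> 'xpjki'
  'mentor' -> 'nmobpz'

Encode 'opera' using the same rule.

Shifts by position in mortar: pos 0: m→n (+1), pos 1: o→w (+8), pos 2: r→s (+1), pos 3: t→b (+8) — repeating every 2. A repeating key of period 2 is used — shifts +1, +8 over and over.
Applying it to opera: o+1=p, p+8=x, e+1=f, r+8=z, a+1=b.

pxfzb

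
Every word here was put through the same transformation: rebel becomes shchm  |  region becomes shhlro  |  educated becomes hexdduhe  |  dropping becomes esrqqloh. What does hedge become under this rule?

ihehh

The shift depends on letter class: consonant r→s is +1, but vowel e→h is +3. The rule splits by letter class: vowels +3, consonants +1.
For hedge: h(cons)+1=i, e(vowel)+3=h, d(cons)+1=e, g(cons)+1=h, e(vowel)+3=h.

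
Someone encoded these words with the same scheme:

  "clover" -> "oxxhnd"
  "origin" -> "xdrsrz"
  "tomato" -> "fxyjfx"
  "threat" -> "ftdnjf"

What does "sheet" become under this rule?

etnnf

The shift depends on letter class: consonant c→o is +12, but vowel o→x is +9. Two shifts are in play — +9 for a/e/i/o/u, +12 for every other letter.
For sheet: s(cons)+12=e, h(cons)+12=t, e(vowel)+9=n, e(vowel)+9=n, t(cons)+12=f.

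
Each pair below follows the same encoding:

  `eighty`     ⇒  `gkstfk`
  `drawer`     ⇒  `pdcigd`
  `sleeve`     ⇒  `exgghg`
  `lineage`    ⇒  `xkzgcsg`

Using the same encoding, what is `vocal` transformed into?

hqocx

Vowels shift forward by 2 and consonants shift forward by 12.
Applying it to vocal: v(cons)+12=h, o(vowel)+2=q, c(cons)+12=o, a(vowel)+2=c, l(cons)+12=x.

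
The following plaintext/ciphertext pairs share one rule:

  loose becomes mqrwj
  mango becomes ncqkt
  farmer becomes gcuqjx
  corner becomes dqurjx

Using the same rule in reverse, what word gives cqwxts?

The shift increases by 1 at each position, starting from +1: 1, 2, 3, ….
Decoding cqwxts: c−1=b, q−2=o, w−3=t, x−4=t, t−5=o, s−6=m.

bottom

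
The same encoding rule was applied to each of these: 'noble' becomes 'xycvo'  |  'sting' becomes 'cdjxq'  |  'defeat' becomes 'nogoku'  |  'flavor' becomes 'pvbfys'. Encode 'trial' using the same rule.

Shifts by position in noble: pos 0: n→x (+10), pos 1: o→y (+10), pos 2: b→c (+1), pos 3: l→v (+10), pos 4: e→o (+10) — repeating every 3. A repeating key of period 3 is used — shifts +10, +10, +1 over and over.
On trial: t+10=d, r+10=b, i+1=j, a+10=k, l+10=v.

dbjkv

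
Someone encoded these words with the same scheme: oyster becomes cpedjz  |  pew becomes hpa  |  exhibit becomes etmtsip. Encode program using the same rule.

Read the word backwards and shift each letter +11.
On program: reverse → margorp; then shift: m+11=x, a+11=l, r+11=c, g+11=r, o+11=z, r+11=c, p+11=a.

xlcrzca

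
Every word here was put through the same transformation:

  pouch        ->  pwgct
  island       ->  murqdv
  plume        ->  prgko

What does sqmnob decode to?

Each letter's alphabet position (a=0..z=25) is mapped through 19·x+16 mod 26 — an affine cipher.
Undoing it on sqmnob: s(18)→11·(18−16)≡22=w; q(16)→11·(16−16)≡0=a; m(12)→11·(12−16)≡8=i; n(13)→11·(13−16)≡19=t; o(14)→11·(14−16)≡4=e; b(1)→11·(1−16)≡17=r (all mod 26).

waiter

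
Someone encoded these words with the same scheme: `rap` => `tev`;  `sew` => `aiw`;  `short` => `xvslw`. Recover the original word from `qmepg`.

claim

The output letters match the input read backwards, each shifted +4: rap reversed is par. Two steps: reverse the string, then apply a Caesar shift of +4.
Reversing it on qmepg: shift back: q−4=m, m−4=i, e−4=a, p−4=l, g−4=c → mialc; then reverse → claim.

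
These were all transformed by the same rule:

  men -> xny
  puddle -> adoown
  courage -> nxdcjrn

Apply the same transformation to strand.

The shift depends on letter class: consonant m→x is +11, but vowel e→n is +9. Two shifts are in play — +9 for a/e/i/o/u, +11 for every other letter.
Applying it to strand: s(cons)+11=d, t(cons)+11=e, r(cons)+11=c, a(vowel)+9=j, n(cons)+11=y, d(cons)+11=o.

decjyo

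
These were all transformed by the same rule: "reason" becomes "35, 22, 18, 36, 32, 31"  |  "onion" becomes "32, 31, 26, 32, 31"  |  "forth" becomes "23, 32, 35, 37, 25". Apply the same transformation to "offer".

32, 23, 23, 22, 35

The number is (letter's place in the alphabet, a=1) + 17.
On offer: o=15→32, f=6→23, f=6→23, e=5→22, r=18→35.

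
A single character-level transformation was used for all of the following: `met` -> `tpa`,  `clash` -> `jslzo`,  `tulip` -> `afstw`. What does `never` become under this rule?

The shift depends on letter class: consonant m→t is +7, but vowel e→p is +11. Vowels shift forward by 11 and consonants shift forward by 7.
For never: n(cons)+7=u, e(vowel)+11=p, v(cons)+7=c, e(vowel)+11=p, r(cons)+7=y.

upcpy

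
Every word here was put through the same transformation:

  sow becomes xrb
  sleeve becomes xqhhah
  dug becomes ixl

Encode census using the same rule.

The shift depends on letter class: consonant s→x is +5, but vowel o→r is +3. Vowels shift forward by 3 and consonants shift forward by 5.
For census: c(cons)+5=h, e(vowel)+3=h, n(cons)+5=s, s(cons)+5=x, u(vowel)+3=x, s(cons)+5=x.

hhsxxx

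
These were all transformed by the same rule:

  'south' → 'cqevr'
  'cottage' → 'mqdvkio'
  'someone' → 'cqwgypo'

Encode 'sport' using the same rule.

crytd

Shifts by position in south: pos 0: s→c (+10), pos 1: o→q (+2), pos 2: u→e (+10), pos 3: t→v (+2) — repeating every 2. It's a Vigenère-style cipher with numeric key [10,2]: position i shifts by key[i mod 2].
On sport: s+10=c, p+2=r, o+10=y, r+2=t, t+10=d.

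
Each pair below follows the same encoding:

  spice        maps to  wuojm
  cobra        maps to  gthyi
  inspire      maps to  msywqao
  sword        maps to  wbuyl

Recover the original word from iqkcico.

In spice: s→w is +4, p→u is +5, i→o is +6, c→j is +7 — the shift increases by 1 each position. The shift increases by 1 at each position, starting from +4: 4, 5, 6, ….
Decoding iqkcico: i−4=e, q−5=l, k−6=e, c−7=v, i−8=a, c−9=t, o−10=e.

elevate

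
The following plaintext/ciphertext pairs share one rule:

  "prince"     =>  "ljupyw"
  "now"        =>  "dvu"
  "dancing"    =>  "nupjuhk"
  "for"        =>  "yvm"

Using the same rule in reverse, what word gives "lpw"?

The output letters match the input read backwards, each shifted +7: prince reversed is ecnirp. Two steps: reverse the string, then apply a Caesar shift of +7.
Undoing it on lpw: shift back: l−7=e, p−7=i, w−7=p → eip; then reverse → pie.

pie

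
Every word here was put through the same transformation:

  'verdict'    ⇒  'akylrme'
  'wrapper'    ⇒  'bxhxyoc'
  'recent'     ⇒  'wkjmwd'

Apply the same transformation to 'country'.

In verdict: v→a is +5, e→k is +6, r→y is +7, d→l is +8 — the shift increases by 1 each position. Each letter shifts forward by (position + 5), i.e. 5, 6, 7, … — the shift grows by one for each successive letter.
Applying it to country: c+5=h, o+6=u, u+7=b, n+8=v, t+9=c, r+10=b, y+11=j.

hubvcbj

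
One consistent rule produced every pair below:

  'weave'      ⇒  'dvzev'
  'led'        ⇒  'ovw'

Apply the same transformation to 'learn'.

Each letter is replaced by its mirror in the alphabet: a↔z, b↔y, c↔x, and so on (the Atbash cipher).
For learn: l↔o, e↔v, a↔z, r↔i, n↔m.

ovzim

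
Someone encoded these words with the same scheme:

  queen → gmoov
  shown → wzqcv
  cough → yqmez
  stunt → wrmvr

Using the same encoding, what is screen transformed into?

wyboov

q(16)→g(6) and u(20)→m(12) fit y≡21x+8 (mod 26); the inverse of 21 mod 26 is 5. This is an affine cipher: with a=0,…,z=25, each position x becomes (21x+8) mod 26.
Applying it to screen: s(18)→21·18+8≡22=w; c(2)→21·2+8≡24=y; r(17)→21·17+8≡1=b; e(4)→21·4+8≡14=o; e(4)→21·4+8≡14=o; n(13)→21·13+8≡21=v (all mod 26).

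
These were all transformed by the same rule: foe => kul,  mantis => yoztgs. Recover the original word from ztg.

The output letters match the input read backwards, each shifted +6: foe reversed is eof. The word is reversed, then every letter is shifted forward by 6.
Undoing it on ztg: shift back: z−6=t, t−6=n, g−6=a → tna; then reverse → ant.

ant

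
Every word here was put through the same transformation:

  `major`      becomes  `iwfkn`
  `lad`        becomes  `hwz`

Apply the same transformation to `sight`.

Compare letters: m→i is +22, a→w is +22, j→f is +22 — a constant shift. Every letter moves 22 places later in the alphabet, wrapping around z→a.
Applying it to sight: s+22=o, i+22=e, g+22=c, h+22=d, t+22=p.

oecdp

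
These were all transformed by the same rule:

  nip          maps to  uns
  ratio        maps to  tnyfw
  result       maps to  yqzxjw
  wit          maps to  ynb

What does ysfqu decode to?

The output letters match the input read backwards, each shifted +5: nip reversed is pin. Read the word backwards and shift each letter +5.
Reversing it on ysfqu: shift back: y−5=t, s−5=n, f−5=a, q−5=l, u−5=p → tnalp; then reverse → plant.

plant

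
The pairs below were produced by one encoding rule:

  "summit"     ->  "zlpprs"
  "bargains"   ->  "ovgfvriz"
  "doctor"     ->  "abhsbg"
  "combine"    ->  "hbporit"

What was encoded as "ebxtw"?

s(18)→z(25) and u(20)→l(11) fit y≡19x+21 (mod 26); the inverse of 19 mod 26 is 11. Treating letters as 0–25, the rule is x ↦ 19x + 21 (mod 26).
Undoing it on ebxtw: e(4)→11·(4−21)≡21=v; b(1)→11·(1−21)≡14=o; x(23)→11·(23−21)≡22=w; t(19)→11·(19−21)≡4=e; w(22)→11·(22−21)≡11=l (all mod 26).

vowel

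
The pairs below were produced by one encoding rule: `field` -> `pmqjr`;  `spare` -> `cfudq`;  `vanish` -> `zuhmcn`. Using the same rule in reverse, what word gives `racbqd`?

Each letter's alphabet position (a=0..z=25) is mapped through 25·x+20 mod 26 — an affine cipher.
Undoing it on racbqd: r(17)→25·(17−20)≡3=d; a(0)→25·(0−20)≡20=u; c(2)→25·(2−20)≡18=s; b(1)→25·(1−20)≡19=t; q(16)→25·(16−20)≡4=e; d(3)→25·(3−20)≡17=r (all mod 26).

duster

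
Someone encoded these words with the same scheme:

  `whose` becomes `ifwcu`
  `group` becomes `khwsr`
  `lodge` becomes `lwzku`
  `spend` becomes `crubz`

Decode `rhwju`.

probe

w(22)→i(8) and h(7)→f(5) fit y≡21x+14 (mod 26); the inverse of 21 mod 26 is 5. Treating letters as 0–25, the rule is x ↦ 21x + 14 (mod 26).
Undoing it on rhwju: r(17)→5·(17−14)≡15=p; h(7)→5·(7−14)≡17=r; w(22)→5·(22−14)≡14=o; j(9)→5·(9−14)≡1=b; u(20)→5·(20−14)≡4=e (all mod 26).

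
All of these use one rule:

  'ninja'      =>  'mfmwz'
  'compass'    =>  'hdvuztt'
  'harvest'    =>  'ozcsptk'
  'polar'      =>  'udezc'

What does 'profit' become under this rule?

n(13)→m(12) and i(8)→f(5) fit y≡17x+25 (mod 26); the inverse of 17 mod 26 is 23. Each letter's alphabet position (a=0..z=25) is mapped through 17·x+25 mod 26 — an affine cipher.
For profit: p(15)→17·15+25≡20=u; r(17)→17·17+25≡2=c; o(14)→17·14+25≡3=d; f(5)→17·5+25≡6=g; i(8)→17·8+25≡5=f; t(19)→17·19+25≡10=k (all mod 26).

ucdgfk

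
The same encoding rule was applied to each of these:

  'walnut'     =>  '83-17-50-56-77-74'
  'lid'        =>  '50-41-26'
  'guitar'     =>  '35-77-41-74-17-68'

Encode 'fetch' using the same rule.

w(#23)→83 and a(#1)→17: differences scale by 3, so n = 3·pos + 14. Each letter becomes 3×(its alphabet position, a=1..z=26) + 14.
Applying it to fetch: f=6→32, e=5→29, t=20→74, c=3→23, h=8→38.

32-29-74-23-38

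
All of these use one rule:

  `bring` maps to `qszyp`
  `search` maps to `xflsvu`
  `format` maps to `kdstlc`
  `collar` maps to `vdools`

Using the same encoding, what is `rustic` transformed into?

shxczv

Each letter's alphabet position (a=0..z=25) is mapped through 5·x+11 mod 26 — an affine cipher.
Applying it to rustic: r(17)→5·17+11≡18=s; u(20)→5·20+11≡7=h; s(18)→5·18+11≡23=x; t(19)→5·19+11≡2=c; i(8)→5·8+11≡25=z; c(2)→5·2+11≡21=v (all mod 26).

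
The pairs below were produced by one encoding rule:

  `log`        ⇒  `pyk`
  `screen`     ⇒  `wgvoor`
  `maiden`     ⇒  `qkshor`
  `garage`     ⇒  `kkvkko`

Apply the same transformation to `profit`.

The shift depends on letter class: consonant l→p is +4, but vowel o→y is +10. Two shifts are in play — +10 for a/e/i/o/u, +4 for every other letter.
Applying it to profit: p(cons)+4=t, r(cons)+4=v, o(vowel)+10=y, f(cons)+4=j, i(vowel)+10=s, t(cons)+4=x.

tvyjsx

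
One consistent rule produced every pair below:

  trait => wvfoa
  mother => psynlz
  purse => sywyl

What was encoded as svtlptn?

profile

In trait: t→w is +3, r→v is +4, a→f is +5, i→o is +6 — the shift increases by 1 each position. Letter i (0-indexed) is shifted by i+3, so successive shifts are 3, 4, 5, ….
Undoing it on svtlptn: s−3=p, v−4=r, t−5=o, l−6=f, p−7=i, t−8=l, n−9=e.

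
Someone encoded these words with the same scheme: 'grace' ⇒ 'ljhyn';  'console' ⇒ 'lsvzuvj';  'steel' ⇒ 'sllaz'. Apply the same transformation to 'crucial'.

Read the word backwards and shift each letter +7.
Applying it to crucial: reverse → laicurc; then shift: l+7=s, a+7=h, i+7=p, c+7=j, u+7=b, r+7=y, c+7=j.

shpjbyj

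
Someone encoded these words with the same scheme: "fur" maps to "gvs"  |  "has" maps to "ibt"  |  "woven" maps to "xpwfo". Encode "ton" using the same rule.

Compare letters: f→g is +1, u→v is +1, r→s is +1 — a constant shift. Each letter is shifted forward by 1 in the alphabet (a Caesar shift of +1).
On ton: t+1=u, o+1=p, n+1=o.

upo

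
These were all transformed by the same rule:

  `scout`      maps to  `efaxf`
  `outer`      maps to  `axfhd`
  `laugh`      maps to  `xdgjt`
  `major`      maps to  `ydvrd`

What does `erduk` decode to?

sorry

A repeating key of period 2 is used — shifts +12, +3 over and over.
Undoing it on erduk: e−12=s, r−3=o, d−12=r, u−3=r, k−12=y.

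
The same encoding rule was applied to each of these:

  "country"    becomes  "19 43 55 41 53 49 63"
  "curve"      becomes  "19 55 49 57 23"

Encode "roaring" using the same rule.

c(#3)→19 and o(#15)→43: differences scale by 2, so n = 2·pos + 13. With a=1..z=26, the number is 2·pos + 13.
On roaring: r=18→49, o=15→43, a=1→15, r=18→49, i=9→31, n=14→41, g=7→27.

49 43 15 49 31 41 27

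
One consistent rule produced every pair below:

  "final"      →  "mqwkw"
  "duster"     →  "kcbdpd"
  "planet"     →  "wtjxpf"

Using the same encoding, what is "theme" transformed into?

Each letter shifts forward by (position + 7), i.e. 7, 8, 9, … — the shift grows by one for each successive letter.
For theme: t+7=a, h+8=p, e+9=n, m+10=w, e+11=p.

apnwp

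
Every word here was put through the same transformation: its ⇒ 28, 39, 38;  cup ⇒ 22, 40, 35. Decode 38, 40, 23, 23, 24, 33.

i is letter #9 and maps to 28: an offset of 19. The number is (letter's place in the alphabet, a=1) + 19.
Decoding 38, 40, 23, 23, 24, 33: 38→(38−19)÷1=19=s, 40→(40−19)÷1=21=u, 23→(23−19)÷1=4=d, 23→(23−19)÷1=4=d, 24→(24−19)÷1=5=e, 33→(33−19)÷1=14=n.

sudden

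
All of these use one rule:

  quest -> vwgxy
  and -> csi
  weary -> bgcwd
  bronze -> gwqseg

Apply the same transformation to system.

The shift depends on letter class: consonant q→v is +5, but vowel u→w is +2. The rule splits by letter class: vowels +2, consonants +5.
Applying it to system: s(cons)+5=x, y(cons)+5=d, s(cons)+5=x, t(cons)+5=y, e(vowel)+2=g, m(cons)+5=r.

xdxygr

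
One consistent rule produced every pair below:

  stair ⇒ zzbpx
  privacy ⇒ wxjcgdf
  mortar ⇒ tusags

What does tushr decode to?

moral

Shifts by position in stair: pos 0: s→z (+7), pos 1: t→z (+6), pos 2: a→b (+1), pos 3: i→p (+7), pos 4: r→x (+6) — repeating every 3. A repeating key of period 3 is used — shifts +7, +6, +1 over and over.
Reversing it on tushr: t−7=m, u−6=o, s−1=r, h−7=a, r−6=l.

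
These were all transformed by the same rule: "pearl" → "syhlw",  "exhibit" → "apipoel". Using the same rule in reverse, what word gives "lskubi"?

The output letters match the input read backwards, each shifted +7: pearl reversed is lraep. Read the word backwards and shift each letter +7.
Undoing it on lskubi: shift back: l−7=e, s−7=l, k−7=d, u−7=n, b−7=u, i−7=b → eldnub; then reverse → bundle.

bundle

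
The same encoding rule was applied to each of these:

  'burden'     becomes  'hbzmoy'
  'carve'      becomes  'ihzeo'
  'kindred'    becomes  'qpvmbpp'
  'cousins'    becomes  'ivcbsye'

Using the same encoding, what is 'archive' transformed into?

gykqsgq

Letter i (0-indexed) is shifted by i+6, so successive shifts are 6, 7, 8, ….
Applying it to archive: a+6=g, r+7=y, c+8=k, h+9=q, i+10=s, v+11=g, e+12=q.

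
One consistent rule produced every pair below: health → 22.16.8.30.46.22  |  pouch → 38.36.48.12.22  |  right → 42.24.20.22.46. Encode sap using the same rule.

44.8.38

h(#8)→22 and e(#5)→16: differences scale by 2, so n = 2·pos + 6. With a=1..z=26, the number is 2·pos + 6.
For sap: s=19→44, a=1→8, p=16→38.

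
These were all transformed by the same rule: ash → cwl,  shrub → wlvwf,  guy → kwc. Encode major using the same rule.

qcnqv

The rule splits by letter class: vowels +2, consonants +4.
On major: m(cons)+4=q, a(vowel)+2=c, j(cons)+4=n, o(vowel)+2=q, r(cons)+4=v.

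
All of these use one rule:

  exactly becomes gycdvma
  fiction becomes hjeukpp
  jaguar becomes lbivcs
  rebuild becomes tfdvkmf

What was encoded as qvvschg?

Shifts by position in exactly: pos 0: e→g (+2), pos 1: x→y (+1), pos 2: a→c (+2), pos 3: c→d (+1) — repeating every 2. The shifts repeat in a cycle of length 2: positions 0,1,… shift by +2, +1, then the pattern repeats.
Reversing it on qvvschg: q−2=o, v−1=u, v−2=t, s−1=r, c−2=a, h−1=g, g−2=e.

outrage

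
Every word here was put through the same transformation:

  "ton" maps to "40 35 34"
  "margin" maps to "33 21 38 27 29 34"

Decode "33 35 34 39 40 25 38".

monster

Letters become their 1-based position plus 20 (so a→21, b→22, …).
Undoing it on 33 35 34 39 40 25 38: 33→(33−20)÷1=13=m, 35→(35−20)÷1=15=o, 34→(34−20)÷1=14=n, 39→(39−20)÷1=19=s, 40→(40−20)÷1=20=t, 25→(25−20)÷1=5=e, 38→(38−20)÷1=18=r.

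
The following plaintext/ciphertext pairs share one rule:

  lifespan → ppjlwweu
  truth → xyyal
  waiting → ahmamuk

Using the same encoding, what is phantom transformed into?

toeuxvq

A repeating key of period 2 is used — shifts +4, +7 over and over.
For phantom: p+4=t, h+7=o, a+4=e, n+7=u, t+4=x, o+7=v, m+4=q.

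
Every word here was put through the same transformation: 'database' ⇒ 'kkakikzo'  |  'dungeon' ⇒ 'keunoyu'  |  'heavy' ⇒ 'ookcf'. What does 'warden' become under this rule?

dkykou

The shift depends on letter class: consonant d→k is +7, but vowel a→k is +10. The rule splits by letter class: vowels +10, consonants +7.
On warden: w(cons)+7=d, a(vowel)+10=k, r(cons)+7=y, d(cons)+7=k, e(vowel)+10=o, n(cons)+7=u.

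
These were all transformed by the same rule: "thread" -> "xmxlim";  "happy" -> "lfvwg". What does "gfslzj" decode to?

camera

In thread: t→x is +4, h→m is +5, r→x is +6, e→l is +7 — the shift increases by 1 each position. The shift increases by 1 at each position, starting from +4: 4, 5, 6, ….
Reversing it on gfslzj: g−4=c, f−5=a, s−6=m, l−7=e, z−8=r, j−9=a.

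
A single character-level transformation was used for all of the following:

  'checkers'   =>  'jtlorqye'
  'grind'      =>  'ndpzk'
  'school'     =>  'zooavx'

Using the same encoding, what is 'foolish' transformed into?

mavxpeo

The shifts repeat in a cycle of length 2: positions 0,1,… shift by +7, +12, then the pattern repeats.
For foolish: f+7=m, o+12=a, o+7=v, l+12=x, i+7=p, s+12=e, h+7=o.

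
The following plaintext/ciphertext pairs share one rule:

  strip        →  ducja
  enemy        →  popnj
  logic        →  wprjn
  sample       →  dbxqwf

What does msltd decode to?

Shifts by position in strip: pos 0: s→d (+11), pos 1: t→u (+1), pos 2: r→c (+11), pos 3: i→j (+1) — repeating every 2. It's a Vigenère-style cipher with numeric key [11,1]: position i shifts by key[i mod 2].
Reversing it on msltd: m−11=b, s−1=r, l−11=a, t−1=s, d−11=s.

brass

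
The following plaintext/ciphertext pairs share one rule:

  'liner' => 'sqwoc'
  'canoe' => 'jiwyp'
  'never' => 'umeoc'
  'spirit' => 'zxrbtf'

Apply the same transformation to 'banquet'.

In liner: l→s is +7, i→q is +8, n→w is +9, e→o is +10 — the shift increases by 1 each position. Letter i (0-indexed) is shifted by i+7, so successive shifts are 7, 8, 9, ….
For banquet: b+7=i, a+8=i, n+9=w, q+10=a, u+11=f, e+12=q, t+13=g.

iiwafqg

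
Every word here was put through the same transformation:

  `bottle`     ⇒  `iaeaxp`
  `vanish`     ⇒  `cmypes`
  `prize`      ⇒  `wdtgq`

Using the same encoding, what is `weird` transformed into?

It's a Vigenère-style cipher with numeric key [7,12,11]: position i shifts by key[i mod 3].
Applying it to weird: w+7=d, e+12=q, i+11=t, r+7=y, d+12=p.

dqtyp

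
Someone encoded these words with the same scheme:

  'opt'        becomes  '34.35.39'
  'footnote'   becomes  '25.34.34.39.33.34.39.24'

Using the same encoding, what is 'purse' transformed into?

35.40.37.38.24

o is letter #15 and maps to 34: an offset of 19. Letters become their 1-based position plus 19 (so a→20, b→21, …).
Applying it to purse: p=16→35, u=21→40, r=18→37, s=19→38, e=5→24.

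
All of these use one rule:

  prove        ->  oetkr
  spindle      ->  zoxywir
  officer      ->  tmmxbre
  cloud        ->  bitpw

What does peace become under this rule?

Each letter's alphabet position (a=0..z=25) is mapped through 21·x+11 mod 26 — an affine cipher.
Applying it to peace: p(15)→21·15+11≡14=o; e(4)→21·4+11≡17=r; a(0)→21·0+11≡11=l; c(2)→21·2+11≡1=b; e(4)→21·4+11≡17=r (all mod 26).

orlbr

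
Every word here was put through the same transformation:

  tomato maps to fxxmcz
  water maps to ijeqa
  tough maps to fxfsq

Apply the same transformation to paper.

bjaqa

Shifts by position in tomato: pos 0: t→f (+12), pos 1: o→x (+9), pos 2: m→x (+11), pos 3: a→m (+12), pos 4: t→c (+9), pos 5: o→z (+11) — repeating every 3. It's a Vigenère-style cipher with numeric key [12,9,11]: position i shifts by key[i mod 3].
Applying it to paper: p+12=b, a+9=j, p+11=a, e+12=q, r+9=a.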